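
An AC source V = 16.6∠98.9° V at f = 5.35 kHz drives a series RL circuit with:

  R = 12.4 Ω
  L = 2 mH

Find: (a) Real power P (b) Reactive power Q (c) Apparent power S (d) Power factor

Step 1 — Angular frequency: ω = 2π·f = 2π·5350 = 3.362e+04 rad/s.
Step 2 — Component impedances:
  R: Z = R = 12.4 Ω
  L: Z = jωL = j·3.362e+04·0.002 = 0 + j67.23 Ω
Step 3 — Series combination: Z_total = R + L = 12.4 + j67.23 Ω = 68.36∠79.5° Ω.
Step 4 — Source phasor: V = 16.6∠98.9° V = -2.568 + j16.4 V.
Step 5 — Current: I = V / Z = 0.2291 + j0.08046 A = 0.2428∠19.4° A.
Step 6 — Complex power: S = V·I* = 0.7311 + j3.964 VA.
Step 7 — Real power: P = Re(S) = 0.7311 W.
Step 8 — Reactive power: Q = Im(S) = 3.964 VAR.
Step 9 — Apparent power: |S| = 4.031 VA.
Step 10 — Power factor: PF = P/|S| = 0.1814 (lagging).

(a) P = 0.7311 W  (b) Q = 3.964 VAR  (c) S = 4.031 VA  (d) PF = 0.1814 (lagging)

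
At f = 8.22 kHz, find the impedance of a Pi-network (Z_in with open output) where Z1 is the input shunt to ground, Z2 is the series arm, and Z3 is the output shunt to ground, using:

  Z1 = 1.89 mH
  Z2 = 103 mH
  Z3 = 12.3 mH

Step 1 — Angular frequency: ω = 2π·f = 2π·8220 = 5.165e+04 rad/s.
Step 2 — Component impedances:
  Z1: Z = jωL = j·5.165e+04·0.00189 = 0 + j97.61 Ω
  Z2: Z = jωL = j·5.165e+04·0.103 = 0 + j5320 Ω
  Z3: Z = jωL = j·5.165e+04·0.0123 = 0 + j635.3 Ω
Step 3 — With open output, the series arm Z2 and the output shunt Z3 appear in series to ground: Z2 + Z3 = 0 + j5955 Ω.
Step 4 — Parallel with input shunt Z1: Z_in = Z1 || (Z2 + Z3) = 0 + j96.04 Ω = 96.04∠90.0° Ω.

Z = 0 + j96.04 Ω = 96.04∠90.0° Ω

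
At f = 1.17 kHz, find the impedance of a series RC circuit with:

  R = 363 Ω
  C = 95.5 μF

Step 1 — Angular frequency: ω = 2π·f = 2π·1170 = 7351 rad/s.
Step 2 — Component impedances:
  R: Z = R = 363 Ω
  C: Z = 1/(jωC) = -j/(ω·C) = 0 - j1.424 Ω
Step 3 — Series combination: Z_total = R + C = 363 - j1.424 Ω = 363∠-0.2° Ω.

Z = 363 - j1.424 Ω = 363∠-0.2° Ω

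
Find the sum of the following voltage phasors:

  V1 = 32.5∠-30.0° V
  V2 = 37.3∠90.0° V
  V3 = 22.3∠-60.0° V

Step 1 — Convert each phasor to rectangular form:
  V1 = 32.5·(cos(-30.0°) + j·sin(-30.0°)) = 28.15 - j16.25 V
  V2 = 37.3·(cos(90.0°) + j·sin(90.0°)) = 0 + j37.3 V
  V3 = 22.3·(cos(-60.0°) + j·sin(-60.0°)) = 11.15 - j19.31 V
Step 2 — Sum components: V_total = 39.3 + j1.738 V.
Step 3 — Convert to polar: |V_total| = 39.33 V, ∠V_total = 2.5°.

V_total = 39.33∠2.5° V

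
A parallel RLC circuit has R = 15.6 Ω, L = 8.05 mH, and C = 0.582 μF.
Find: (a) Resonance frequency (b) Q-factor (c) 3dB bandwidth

Step 1 — Resonance: ω₀ = 1/√(LC) = 1/√(0.00805·5.82e-07) = 1.461e+04 rad/s.
Step 2 — f₀ = ω₀/(2π) = 2325 Hz.
Step 3 — Parallel Q: Q = R/(ω₀L) = 15.6/(1.461e+04·0.00805) = 0.1326.
Step 4 — Bandwidth: Δω = ω₀/Q = 1.101e+05 rad/s; BW = Δω/(2π) = 1.753e+04 Hz.

(a) f₀ = 2325 Hz  (b) Q = 0.1326  (c) BW = 1.753e+04 Hz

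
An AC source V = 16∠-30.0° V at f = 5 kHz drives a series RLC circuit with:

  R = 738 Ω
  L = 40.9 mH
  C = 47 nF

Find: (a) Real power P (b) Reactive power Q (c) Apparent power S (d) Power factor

Step 1 — Angular frequency: ω = 2π·f = 2π·5000 = 3.142e+04 rad/s.
Step 2 — Component impedances:
  R: Z = R = 738 Ω
  L: Z = jωL = j·3.142e+04·0.0409 = 0 + j1285 Ω
  C: Z = 1/(jωC) = -j/(ω·C) = 0 - j677.3 Ω
Step 3 — Series combination: Z_total = R + L + C = 738 + j607.7 Ω = 956∠39.5° Ω.
Step 4 — Source phasor: V = 16∠-30.0° V = 13.86 - j8 V.
Step 5 — Current: I = V / Z = 0.00587 - j0.01567 A = 0.01674∠-69.5° A.
Step 6 — Complex power: S = V·I* = 0.2067 + j0.1702 VA.
Step 7 — Real power: P = Re(S) = 0.2067 W.
Step 8 — Reactive power: Q = Im(S) = 0.1702 VAR.
Step 9 — Apparent power: |S| = 0.2678 VA.
Step 10 — Power factor: PF = P/|S| = 0.772 (lagging).

(a) P = 0.2067 W  (b) Q = 0.1702 VAR  (c) S = 0.2678 VA  (d) PF = 0.772 (lagging)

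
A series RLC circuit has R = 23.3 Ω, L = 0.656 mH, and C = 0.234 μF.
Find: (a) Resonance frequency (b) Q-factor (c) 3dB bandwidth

Step 1 — Resonance: ω₀ = 1/√(LC) = 1/√(0.000656·2.34e-07) = 8.071e+04 rad/s.
Step 2 — f₀ = ω₀/(2π) = 1.285e+04 Hz.
Step 3 — Series Q: Q = ω₀L/R = 8.071e+04·0.000656/23.3 = 2.272.
Step 4 — Bandwidth: Δω = ω₀/Q = 3.552e+04 rad/s; BW = Δω/(2π) = 5653 Hz.

(a) f₀ = 1.285e+04 Hz  (b) Q = 2.272  (c) BW = 5653 Hz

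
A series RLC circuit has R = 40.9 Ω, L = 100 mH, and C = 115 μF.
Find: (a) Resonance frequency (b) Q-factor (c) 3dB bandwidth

Step 1 — Resonance: ω₀ = 1/√(LC) = 1/√(0.1·0.000115) = 294.9 rad/s.
Step 2 — f₀ = ω₀/(2π) = 46.93 Hz.
Step 3 — Series Q: Q = ω₀L/R = 294.9·0.1/40.9 = 0.721.
Step 4 — Bandwidth: Δω = ω₀/Q = 409 rad/s; BW = Δω/(2π) = 65.09 Hz.

(a) f₀ = 46.93 Hz  (b) Q = 0.721  (c) BW = 65.09 Hz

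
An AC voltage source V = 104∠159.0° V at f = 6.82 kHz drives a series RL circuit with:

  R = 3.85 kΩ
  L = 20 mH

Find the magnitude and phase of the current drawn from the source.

Step 1 — Angular frequency: ω = 2π·f = 2π·6820 = 4.285e+04 rad/s.
Step 2 — Component impedances:
  R: Z = R = 3850 Ω
  L: Z = jωL = j·4.285e+04·0.02 = 0 + j857 Ω
Step 3 — Series combination: Z_total = R + L = 3850 + j857 Ω = 3944∠12.5° Ω.
Step 4 — Source phasor: V = 104∠159.0° V = -97.09 + j37.27 V.
Step 5 — Ohm's law: I = V / Z_total = (-97.09 + j37.27) / (3850 + j857) = -0.02197 + j0.01457 A.
Step 6 — Convert to polar: |I| = 0.02637 A, ∠I = 146.5°.

I = 0.02637∠146.5° A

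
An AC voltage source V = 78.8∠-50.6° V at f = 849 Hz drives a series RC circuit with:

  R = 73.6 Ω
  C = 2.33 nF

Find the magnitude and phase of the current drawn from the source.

Step 1 — Angular frequency: ω = 2π·f = 2π·849 = 5334 rad/s.
Step 2 — Component impedances:
  R: Z = R = 73.6 Ω
  C: Z = 1/(jωC) = -j/(ω·C) = 0 - j8.046e+04 Ω
Step 3 — Series combination: Z_total = R + C = 73.6 - j8.046e+04 Ω = 8.046e+04∠-89.9° Ω.
Step 4 — Source phasor: V = 78.8∠-50.6° V = 50.02 - j60.89 V.
Step 5 — Ohm's law: I = V / Z_total = (50.02 - j60.89) / (73.6 - j8.046e+04) = 0.0007574 + j0.000621 A.
Step 6 — Convert to polar: |I| = 0.0009794 A, ∠I = 39.3°.

I = 0.0009794∠39.3° A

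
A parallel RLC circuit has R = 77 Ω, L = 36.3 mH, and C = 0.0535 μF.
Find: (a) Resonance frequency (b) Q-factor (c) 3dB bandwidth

Step 1 — Resonance: ω₀ = 1/√(LC) = 1/√(0.0363·5.35e-08) = 2.269e+04 rad/s.
Step 2 — f₀ = ω₀/(2π) = 3612 Hz.
Step 3 — Parallel Q: Q = R/(ω₀L) = 77/(2.269e+04·0.0363) = 0.09348.
Step 4 — Bandwidth: Δω = ω₀/Q = 2.427e+05 rad/s; BW = Δω/(2π) = 3.863e+04 Hz.

(a) f₀ = 3612 Hz  (b) Q = 0.09348  (c) BW = 3.863e+04 Hz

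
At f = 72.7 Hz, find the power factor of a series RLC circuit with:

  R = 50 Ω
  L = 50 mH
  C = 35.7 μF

Step 1 — Angular frequency: ω = 2π·f = 2π·72.7 = 456.8 rad/s.
Step 2 — Component impedances:
  R: Z = R = 50 Ω
  L: Z = jωL = j·456.8·0.05 = 0 + j22.84 Ω
  C: Z = 1/(jωC) = -j/(ω·C) = 0 - j61.32 Ω
Step 3 — Series combination: Z_total = R + L + C = 50 - j38.48 Ω = 63.09∠-37.6° Ω.
Step 4 — Power factor: PF = cos(φ) = Re(Z)/|Z| = 50/63.09 = 0.7925.
Step 5 — Type: Im(Z) = -38.48 ⇒ leading (phase φ = -37.6°).

PF = 0.7925 (leading, φ = -37.6°)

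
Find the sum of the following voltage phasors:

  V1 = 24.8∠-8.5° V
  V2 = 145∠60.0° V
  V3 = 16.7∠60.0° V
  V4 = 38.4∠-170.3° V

Step 1 — Convert each phasor to rectangular form:
  V1 = 24.8·(cos(-8.5°) + j·sin(-8.5°)) = 24.53 - j3.666 V
  V2 = 145·(cos(60.0°) + j·sin(60.0°)) = 72.5 + j125.6 V
  V3 = 16.7·(cos(60.0°) + j·sin(60.0°)) = 8.35 + j14.46 V
  V4 = 38.4·(cos(-170.3°) + j·sin(-170.3°)) = -37.85 - j6.47 V
Step 2 — Sum components: V_total = 67.53 + j129.9 V.
Step 3 — Convert to polar: |V_total| = 146.4 V, ∠V_total = 62.5°.

V_total = 146.4∠62.5° V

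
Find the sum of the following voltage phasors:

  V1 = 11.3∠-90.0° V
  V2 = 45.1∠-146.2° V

Step 1 — Convert each phasor to rectangular form:
  V1 = 11.3·(cos(-90.0°) + j·sin(-90.0°)) = 0 - j11.3 V
  V2 = 45.1·(cos(-146.2°) + j·sin(-146.2°)) = -37.48 - j25.09 V
Step 2 — Sum components: V_total = -37.48 - j36.39 V.
Step 3 — Convert to polar: |V_total| = 52.24 V, ∠V_total = -135.8°.

V_total = 52.24∠-135.8° V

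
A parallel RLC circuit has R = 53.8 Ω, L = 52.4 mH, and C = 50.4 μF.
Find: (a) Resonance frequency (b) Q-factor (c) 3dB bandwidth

Step 1 — Resonance: ω₀ = 1/√(LC) = 1/√(0.0524·5.04e-05) = 615.3 rad/s.
Step 2 — f₀ = ω₀/(2π) = 97.94 Hz.
Step 3 — Parallel Q: Q = R/(ω₀L) = 53.8/(615.3·0.0524) = 1.669.
Step 4 — Bandwidth: Δω = ω₀/Q = 368.8 rad/s; BW = Δω/(2π) = 58.7 Hz.

(a) f₀ = 97.94 Hz  (b) Q = 1.669  (c) BW = 58.7 Hz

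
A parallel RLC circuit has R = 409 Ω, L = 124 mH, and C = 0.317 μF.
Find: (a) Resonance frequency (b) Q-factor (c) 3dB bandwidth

Step 1 — Resonance: ω₀ = 1/√(LC) = 1/√(0.124·3.17e-07) = 5044 rad/s.
Step 2 — f₀ = ω₀/(2π) = 802.7 Hz.
Step 3 — Parallel Q: Q = R/(ω₀L) = 409/(5044·0.124) = 0.6539.
Step 4 — Bandwidth: Δω = ω₀/Q = 7713 rad/s; BW = Δω/(2π) = 1228 Hz.

(a) f₀ = 802.7 Hz  (b) Q = 0.6539  (c) BW = 1228 Hz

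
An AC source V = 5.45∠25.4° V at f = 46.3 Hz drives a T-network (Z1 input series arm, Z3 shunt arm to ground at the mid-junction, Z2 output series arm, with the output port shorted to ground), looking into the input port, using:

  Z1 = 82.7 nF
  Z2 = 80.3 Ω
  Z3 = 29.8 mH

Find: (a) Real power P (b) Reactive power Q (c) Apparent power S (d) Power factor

Step 1 — Angular frequency: ω = 2π·f = 2π·46.3 = 290.9 rad/s.
Step 2 — Component impedances:
  Z1: Z = 1/(jωC) = -j/(ω·C) = 0 - j4.157e+04 Ω
  Z2: Z = R = 80.3 Ω
  Z3: Z = jωL = j·290.9·0.0298 = 0 + j8.669 Ω
Step 3 — With the output port shorted to ground, the output series arm Z2 runs from the junction to ground; the shunt arm Z3 also runs from the junction to ground. They appear in parallel: Z3 || Z2 = 0.9251 + j8.569 Ω.
Step 4 — Series with input arm Z1: Z_in = Z1 + (Z3 || Z2) = 0.9251 - j4.156e+04 Ω = 4.156e+04∠-90.0° Ω.
Step 5 — Source phasor: V = 5.45∠25.4° V = 4.923 + j2.338 V.
Step 6 — Current: I = V / Z = -5.625e-05 + j0.0001185 A = 0.0001311∠115.4° A.
Step 7 — Complex power: S = V·I* = 1.591e-08 - j0.0007147 VA.
Step 8 — Real power: P = Re(S) = 1.591e-08 W.
Step 9 — Reactive power: Q = Im(S) = -0.0007147 VAR.
Step 10 — Apparent power: |S| = 0.0007147 VA.
Step 11 — Power factor: PF = P/|S| = 2.226e-05 (leading).

(a) P = 1.591e-08 W  (b) Q = -0.0007147 VAR  (c) S = 0.0007147 VA  (d) PF = 2.226e-05 (leading)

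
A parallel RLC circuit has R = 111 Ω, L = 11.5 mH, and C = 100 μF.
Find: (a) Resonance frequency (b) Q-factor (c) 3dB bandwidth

Step 1 — Resonance: ω₀ = 1/√(LC) = 1/√(0.0115·0.0001) = 932.5 rad/s.
Step 2 — f₀ = ω₀/(2π) = 148.4 Hz.
Step 3 — Parallel Q: Q = R/(ω₀L) = 111/(932.5·0.0115) = 10.35.
Step 4 — Bandwidth: Δω = ω₀/Q = 90.09 rad/s; BW = Δω/(2π) = 14.34 Hz.

(a) f₀ = 148.4 Hz  (b) Q = 10.35  (c) BW = 14.34 Hz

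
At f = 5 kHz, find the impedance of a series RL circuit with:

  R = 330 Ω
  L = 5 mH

Step 1 — Angular frequency: ω = 2π·f = 2π·5000 = 3.142e+04 rad/s.
Step 2 — Component impedances:
  R: Z = R = 330 Ω
  L: Z = jωL = j·3.142e+04·0.005 = 0 + j157.1 Ω
Step 3 — Series combination: Z_total = R + L = 330 + j157.1 Ω = 365.5∠25.5° Ω.

Z = 330 + j157.1 Ω = 365.5∠25.5° Ω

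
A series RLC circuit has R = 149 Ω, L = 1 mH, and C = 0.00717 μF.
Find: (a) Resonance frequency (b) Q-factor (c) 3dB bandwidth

Step 1 — Resonance: ω₀ = 1/√(LC) = 1/√(0.001·7.17e-09) = 3.735e+05 rad/s.
Step 2 — f₀ = ω₀/(2π) = 5.944e+04 Hz.
Step 3 — Series Q: Q = ω₀L/R = 3.735e+05·0.001/149 = 2.506.
Step 4 — Bandwidth: Δω = ω₀/Q = 1.49e+05 rad/s; BW = Δω/(2π) = 2.371e+04 Hz.

(a) f₀ = 5.944e+04 Hz  (b) Q = 2.506  (c) BW = 2.371e+04 Hz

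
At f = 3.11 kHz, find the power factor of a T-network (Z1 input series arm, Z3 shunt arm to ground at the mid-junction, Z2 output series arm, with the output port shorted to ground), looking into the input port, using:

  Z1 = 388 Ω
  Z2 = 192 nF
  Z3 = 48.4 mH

Step 1 — Angular frequency: ω = 2π·f = 2π·3110 = 1.954e+04 rad/s.
Step 2 — Component impedances:
  Z1: Z = R = 388 Ω
  Z2: Z = 1/(jωC) = -j/(ω·C) = 0 - j266.5 Ω
  Z3: Z = jωL = j·1.954e+04·0.0484 = 0 + j945.8 Ω
Step 3 — With the output port shorted to ground, the output series arm Z2 runs from the junction to ground; the shunt arm Z3 also runs from the junction to ground. They appear in parallel: Z3 || Z2 = 0 - j371.1 Ω.
Step 4 — Series with input arm Z1: Z_in = Z1 + (Z3 || Z2) = 388 - j371.1 Ω = 536.9∠-43.7° Ω.
Step 5 — Power factor: PF = cos(φ) = Re(Z)/|Z| = 388/536.92 = 0.7226.
Step 6 — Type: Im(Z) = -371.1 ⇒ leading (phase φ = -43.7°).

PF = 0.7226 (leading, φ = -43.7°)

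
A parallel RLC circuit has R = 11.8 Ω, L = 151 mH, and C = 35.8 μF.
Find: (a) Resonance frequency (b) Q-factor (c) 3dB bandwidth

Step 1 — Resonance: ω₀ = 1/√(LC) = 1/√(0.151·3.58e-05) = 430.1 rad/s.
Step 2 — f₀ = ω₀/(2π) = 68.45 Hz.
Step 3 — Parallel Q: Q = R/(ω₀L) = 11.8/(430.1·0.151) = 0.1817.
Step 4 — Bandwidth: Δω = ω₀/Q = 2367 rad/s; BW = Δω/(2π) = 376.8 Hz.

(a) f₀ = 68.45 Hz  (b) Q = 0.1817  (c) BW = 376.8 Hz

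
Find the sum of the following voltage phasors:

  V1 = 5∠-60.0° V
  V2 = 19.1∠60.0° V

Step 1 — Convert each phasor to rectangular form:
  V1 = 5·(cos(-60.0°) + j·sin(-60.0°)) = 2.5 - j4.33 V
  V2 = 19.1·(cos(60.0°) + j·sin(60.0°)) = 9.55 + j16.54 V
Step 2 — Sum components: V_total = 12.05 + j12.21 V.
Step 3 — Convert to polar: |V_total| = 17.16 V, ∠V_total = 45.4°.

V_total = 17.16∠45.4° V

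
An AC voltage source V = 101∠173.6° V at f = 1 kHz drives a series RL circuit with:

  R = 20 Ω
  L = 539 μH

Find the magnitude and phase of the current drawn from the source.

Step 1 — Angular frequency: ω = 2π·f = 2π·1000 = 6283 rad/s.
Step 2 — Component impedances:
  R: Z = R = 20 Ω
  L: Z = jωL = j·6283·0.000539 = 0 + j3.387 Ω
Step 3 — Series combination: Z_total = R + L = 20 + j3.387 Ω = 20.28∠9.6° Ω.
Step 4 — Source phasor: V = 101∠173.6° V = -100.4 + j11.26 V.
Step 5 — Ohm's law: I = V / Z_total = (-100.4 + j11.26) / (20 + j3.387) = -4.786 + j1.373 A.
Step 6 — Convert to polar: |I| = 4.979 A, ∠I = 164.0°.

I = 4.979∠164.0° A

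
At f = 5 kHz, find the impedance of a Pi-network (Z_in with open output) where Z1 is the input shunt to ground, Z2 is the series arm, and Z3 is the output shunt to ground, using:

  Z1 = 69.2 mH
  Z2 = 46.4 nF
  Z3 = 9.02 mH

Step 1 — Angular frequency: ω = 2π·f = 2π·5000 = 3.142e+04 rad/s.
Step 2 — Component impedances:
  Z1: Z = jωL = j·3.142e+04·0.0692 = 0 + j2174 Ω
  Z2: Z = 1/(jωC) = -j/(ω·C) = 0 - j686 Ω
  Z3: Z = jωL = j·3.142e+04·0.00902 = 0 + j283.4 Ω
Step 3 — With open output, the series arm Z2 and the output shunt Z3 appear in series to ground: Z2 + Z3 = 0 - j402.6 Ω.
Step 4 — Parallel with input shunt Z1: Z_in = Z1 || (Z2 + Z3) = 0 - j494.2 Ω = 494.2∠-90.0° Ω.

Z = 0 - j494.2 Ω = 494.2∠-90.0° Ω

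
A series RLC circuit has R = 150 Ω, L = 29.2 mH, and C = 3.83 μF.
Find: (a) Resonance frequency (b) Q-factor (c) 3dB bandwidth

Step 1 — Resonance: ω₀ = 1/√(LC) = 1/√(0.0292·3.83e-06) = 2990 rad/s.
Step 2 — f₀ = ω₀/(2π) = 475.9 Hz.
Step 3 — Series Q: Q = ω₀L/R = 2990·0.0292/150 = 0.5821.
Step 4 — Bandwidth: Δω = ω₀/Q = 5137 rad/s; BW = Δω/(2π) = 817.6 Hz.

(a) f₀ = 475.9 Hz  (b) Q = 0.5821  (c) BW = 817.6 Hz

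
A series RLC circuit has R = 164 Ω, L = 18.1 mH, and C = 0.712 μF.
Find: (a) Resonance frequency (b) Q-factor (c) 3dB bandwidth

Step 1 — Resonance condition Im(Z)=0 gives ω₀ = 1/√(LC).
Step 2 — ω₀ = 1/√(0.0181·7.12e-07) = 8809 rad/s.
Step 3 — f₀ = ω₀/(2π) = 1402 Hz.
Step 4 — Series Q: Q = ω₀L/R = 8809·0.0181/164 = 0.9722.
Step 5 — 3dB bandwidth: Δω = ω₀/Q = 9061 rad/s; BW = Δω/(2π) = 1442 Hz.

(a) f₀ = 1402 Hz  (b) Q = 0.9722  (c) BW = 1442 Hz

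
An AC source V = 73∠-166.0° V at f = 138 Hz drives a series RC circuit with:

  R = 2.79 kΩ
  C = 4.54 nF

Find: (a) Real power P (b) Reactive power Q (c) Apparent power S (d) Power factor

Step 1 — Angular frequency: ω = 2π·f = 2π·138 = 867.1 rad/s.
Step 2 — Component impedances:
  R: Z = R = 2790 Ω
  C: Z = 1/(jωC) = -j/(ω·C) = 0 - j2.54e+05 Ω
Step 3 — Series combination: Z_total = R + C = 2790 - j2.54e+05 Ω = 2.54e+05∠-89.4° Ω.
Step 4 — Source phasor: V = 73∠-166.0° V = -70.83 - j17.66 V.
Step 5 — Current: I = V / Z = 6.645e-05 - j0.0002796 A = 0.0002874∠-76.6° A.
Step 6 — Complex power: S = V·I* = 0.0002304 - j0.02098 VA.
Step 7 — Real power: P = Re(S) = 0.0002304 W.
Step 8 — Reactive power: Q = Im(S) = -0.02098 VAR.
Step 9 — Apparent power: |S| = 0.02098 VA.
Step 10 — Power factor: PF = P/|S| = 0.01098 (leading).

(a) P = 0.0002304 W  (b) Q = -0.02098 VAR  (c) S = 0.02098 VA  (d) PF = 0.01098 (leading)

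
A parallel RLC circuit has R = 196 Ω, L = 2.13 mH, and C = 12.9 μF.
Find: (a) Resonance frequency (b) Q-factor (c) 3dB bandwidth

Step 1 — Resonance: ω₀ = 1/√(LC) = 1/√(0.00213·1.29e-05) = 6033 rad/s.
Step 2 — f₀ = ω₀/(2π) = 960.1 Hz.
Step 3 — Parallel Q: Q = R/(ω₀L) = 196/(6033·0.00213) = 15.25.
Step 4 — Bandwidth: Δω = ω₀/Q = 395.5 rad/s; BW = Δω/(2π) = 62.95 Hz.

(a) f₀ = 960.1 Hz  (b) Q = 15.25  (c) BW = 62.95 Hz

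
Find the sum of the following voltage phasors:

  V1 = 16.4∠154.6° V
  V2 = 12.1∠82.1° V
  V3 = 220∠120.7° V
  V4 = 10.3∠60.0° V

Step 1 — Convert each phasor to rectangular form:
  V1 = 16.4·(cos(154.6°) + j·sin(154.6°)) = -14.81 + j7.035 V
  V2 = 12.1·(cos(82.1°) + j·sin(82.1°)) = 1.663 + j11.99 V
  V3 = 220·(cos(120.7°) + j·sin(120.7°)) = -112.3 + j189.2 V
  V4 = 10.3·(cos(60.0°) + j·sin(60.0°)) = 5.15 + j8.92 V
Step 2 — Sum components: V_total = -120.3 + j217.1 V.
Step 3 — Convert to polar: |V_total| = 248.2 V, ∠V_total = 119.0°.

V_total = 248.2∠119.0° V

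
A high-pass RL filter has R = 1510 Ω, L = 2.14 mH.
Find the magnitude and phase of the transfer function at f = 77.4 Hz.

Step 1 — Angular frequency: ω = 2π·77.4 = 486.3 rad/s.
Step 2 — Transfer function: H(jω) = jωL/(R + jωL).
Step 3 — Numerator jωL = j·1.041; denominator R + jωL = 1510 + j1.041.
Step 4 — H = 4.75e-07 + j0.0006892.
Step 5 — Magnitude: |H| = 0.0006892 (-63.2 dB); phase: φ = 90.0°.

|H| = 0.0006892 (-63.2 dB), φ = 90.0°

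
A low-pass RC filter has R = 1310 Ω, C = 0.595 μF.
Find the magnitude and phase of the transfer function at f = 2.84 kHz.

Step 1 — Angular frequency: ω = 2π·2840 = 1.784e+04 rad/s.
Step 2 — Transfer function: H(jω) = 1/(1 + jωRC).
Step 3 — Denominator: 1 + jωRC = 1 + j·1.784e+04·1310·5.95e-07 = 1 + j13.91.
Step 4 — H = 0.005143 - j0.07153.
Step 5 — Magnitude: |H| = 0.07171 (-22.9 dB); phase: φ = -85.9°.

|H| = 0.07171 (-22.9 dB), φ = -85.9°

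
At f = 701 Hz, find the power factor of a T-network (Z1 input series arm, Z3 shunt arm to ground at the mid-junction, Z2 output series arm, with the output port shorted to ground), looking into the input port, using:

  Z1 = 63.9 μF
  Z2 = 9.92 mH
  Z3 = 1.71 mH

Step 1 — Angular frequency: ω = 2π·f = 2π·701 = 4405 rad/s.
Step 2 — Component impedances:
  Z1: Z = 1/(jωC) = -j/(ω·C) = 0 - j3.553 Ω
  Z2: Z = jωL = j·4405·0.00992 = 0 + j43.69 Ω
  Z3: Z = jωL = j·4405·0.00171 = 0 + j7.532 Ω
Step 3 — With the output port shorted to ground, the output series arm Z2 runs from the junction to ground; the shunt arm Z3 also runs from the junction to ground. They appear in parallel: Z3 || Z2 = 0 + j6.424 Ω.
Step 4 — Series with input arm Z1: Z_in = Z1 + (Z3 || Z2) = 0 + j2.871 Ω = 2.871∠90.0° Ω.
Step 5 — Power factor: PF = cos(φ) = Re(Z)/|Z| = 0/2.871 = 0.
Step 6 — Type: Im(Z) = 2.871 ⇒ lagging (phase φ = 90.0°).

PF = 0 (lagging, φ = 90.0°)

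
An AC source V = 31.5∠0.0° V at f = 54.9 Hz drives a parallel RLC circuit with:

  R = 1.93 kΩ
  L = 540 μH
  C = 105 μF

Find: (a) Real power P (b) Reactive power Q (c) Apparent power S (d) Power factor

Step 1 — Angular frequency: ω = 2π·f = 2π·54.9 = 344.9 rad/s.
Step 2 — Component impedances:
  R: Z = R = 1930 Ω
  L: Z = jωL = j·344.9·0.00054 = 0 + j0.1863 Ω
  C: Z = 1/(jωC) = -j/(ω·C) = 0 - j27.61 Ω
Step 3 — Parallel combination: 1/Z_total = 1/R + 1/L + 1/C; Z_total = 1.822e-05 + j0.1875 Ω = 0.1875∠90.0° Ω.
Step 4 — Source phasor: V = 31.5∠0.0° V = 31.5 V.
Step 5 — Current: I = V / Z = 0.01632 - j168 A = 168∠-90.0° A.
Step 6 — Complex power: S = V·I* = 0.5141 + j5291 VA.
Step 7 — Real power: P = Re(S) = 0.5141 W.
Step 8 — Reactive power: Q = Im(S) = 5291 VAR.
Step 9 — Apparent power: |S| = 5291 VA.
Step 10 — Power factor: PF = P/|S| = 9.717e-05 (lagging).

(a) P = 0.5141 W  (b) Q = 5291 VAR  (c) S = 5291 VA  (d) PF = 9.717e-05 (lagging)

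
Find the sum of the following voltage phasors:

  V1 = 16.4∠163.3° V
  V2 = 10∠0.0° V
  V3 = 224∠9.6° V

Step 1 — Convert each phasor to rectangular form:
  V1 = 16.4·(cos(163.3°) + j·sin(163.3°)) = -15.71 + j4.713 V
  V2 = 10·(cos(0.0°) + j·sin(0.0°)) = 10 V
  V3 = 224·(cos(9.6°) + j·sin(9.6°)) = 220.9 + j37.36 V
Step 2 — Sum components: V_total = 215.2 + j42.07 V.
Step 3 — Convert to polar: |V_total| = 219.2 V, ∠V_total = 11.1°.

V_total = 219.2∠11.1° V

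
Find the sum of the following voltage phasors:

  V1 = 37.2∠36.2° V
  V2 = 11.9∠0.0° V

Step 1 — Convert each phasor to rectangular form:
  V1 = 37.2·(cos(36.2°) + j·sin(36.2°)) = 30.02 + j21.97 V
  V2 = 11.9·(cos(0.0°) + j·sin(0.0°)) = 11.9 V
Step 2 — Sum components: V_total = 41.92 + j21.97 V.
Step 3 — Convert to polar: |V_total| = 47.33 V, ∠V_total = 27.7°.

V_total = 47.33∠27.7° V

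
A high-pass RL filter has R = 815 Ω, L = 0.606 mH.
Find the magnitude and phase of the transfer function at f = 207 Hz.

Step 1 — Angular frequency: ω = 2π·207 = 1301 rad/s.
Step 2 — Transfer function: H(jω) = jωL/(R + jωL).
Step 3 — Numerator jωL = j·0.7882; denominator R + jωL = 815 + j0.7882.
Step 4 — H = 9.353e-07 + j0.0009671.
Step 5 — Magnitude: |H| = 0.0009671 (-60.3 dB); phase: φ = 89.9°.

|H| = 0.0009671 (-60.3 dB), φ = 89.9°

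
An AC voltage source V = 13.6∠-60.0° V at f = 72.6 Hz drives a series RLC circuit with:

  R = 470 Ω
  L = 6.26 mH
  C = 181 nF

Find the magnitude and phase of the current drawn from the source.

Step 1 — Angular frequency: ω = 2π·f = 2π·72.6 = 456.2 rad/s.
Step 2 — Component impedances:
  R: Z = R = 470 Ω
  L: Z = jωL = j·456.2·0.00626 = 0 + j2.856 Ω
  C: Z = 1/(jωC) = -j/(ω·C) = 0 - j1.211e+04 Ω
Step 3 — Series combination: Z_total = R + L + C = 470 - j1.211e+04 Ω = 1.212e+04∠-87.8° Ω.
Step 4 — Source phasor: V = 13.6∠-60.0° V = 6.8 - j11.78 V.
Step 5 — Ohm's law: I = V / Z_total = (6.8 - j11.78) / (470 - j1.211e+04) = 0.000993 + j0.000523 A.
Step 6 — Convert to polar: |I| = 0.001122 A, ∠I = 27.8°.

I = 0.001122∠27.8° A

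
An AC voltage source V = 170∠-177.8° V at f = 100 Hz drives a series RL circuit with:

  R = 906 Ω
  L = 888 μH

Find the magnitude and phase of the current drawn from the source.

Step 1 — Angular frequency: ω = 2π·f = 2π·100 = 628.3 rad/s.
Step 2 — Component impedances:
  R: Z = R = 906 Ω
  L: Z = jωL = j·628.3·0.000888 = 0 + j0.5579 Ω
Step 3 — Series combination: Z_total = R + L = 906 + j0.5579 Ω = 906∠0.0° Ω.
Step 4 — Source phasor: V = 170∠-177.8° V = -169.9 - j6.526 V.
Step 5 — Ohm's law: I = V / Z_total = (-169.9 - j6.526) / (906 + j0.5579) = -0.1875 - j0.007088 A.
Step 6 — Convert to polar: |I| = 0.1876 A, ∠I = -177.8°.

I = 0.1876∠-177.8° A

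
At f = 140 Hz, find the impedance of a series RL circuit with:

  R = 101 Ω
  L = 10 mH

Step 1 — Angular frequency: ω = 2π·f = 2π·140 = 879.6 rad/s.
Step 2 — Component impedances:
  R: Z = R = 101 Ω
  L: Z = jωL = j·879.6·0.01 = 0 + j8.796 Ω
Step 3 — Series combination: Z_total = R + L = 101 + j8.796 Ω = 101.4∠5.0° Ω.

Z = 101 + j8.796 Ω = 101.4∠5.0° Ω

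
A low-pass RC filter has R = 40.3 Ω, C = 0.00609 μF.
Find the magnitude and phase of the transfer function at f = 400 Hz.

Step 1 — Angular frequency: ω = 2π·400 = 2513 rad/s.
Step 2 — Transfer function: H(jω) = 1/(1 + jωRC).
Step 3 — Denominator: 1 + jωRC = 1 + j·2513·40.3·6.09e-09 = 1 + j0.0006168.
Step 4 — H = 1 - j0.0006168.
Step 5 — Magnitude: |H| = 1 (-0.0 dB); phase: φ = -0.0°.

|H| = 1 (-0.0 dB), φ = -0.0°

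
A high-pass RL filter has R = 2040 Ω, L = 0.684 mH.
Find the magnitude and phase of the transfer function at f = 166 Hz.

Step 1 — Angular frequency: ω = 2π·166 = 1043 rad/s.
Step 2 — Transfer function: H(jω) = jωL/(R + jωL).
Step 3 — Numerator jωL = j·0.7134; denominator R + jωL = 2040 + j0.7134.
Step 4 — H = 1.223e-07 + j0.0003497.
Step 5 — Magnitude: |H| = 0.0003497 (-69.1 dB); phase: φ = 90.0°.

|H| = 0.0003497 (-69.1 dB), φ = 90.0°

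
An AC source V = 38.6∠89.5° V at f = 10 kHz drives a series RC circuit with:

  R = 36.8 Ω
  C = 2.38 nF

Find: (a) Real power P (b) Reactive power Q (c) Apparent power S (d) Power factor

Step 1 — Angular frequency: ω = 2π·f = 2π·1e+04 = 6.283e+04 rad/s.
Step 2 — Component impedances:
  R: Z = R = 36.8 Ω
  C: Z = 1/(jωC) = -j/(ω·C) = 0 - j6687 Ω
Step 3 — Series combination: Z_total = R + C = 36.8 - j6687 Ω = 6687∠-89.7° Ω.
Step 4 — Source phasor: V = 38.6∠89.5° V = 0.3368 + j38.6 V.
Step 5 — Current: I = V / Z = -0.005772 + j8.213e-05 A = 0.005772∠179.2° A.
Step 6 — Complex power: S = V·I* = 0.001226 - j0.2228 VA.
Step 7 — Real power: P = Re(S) = 0.001226 W.
Step 8 — Reactive power: Q = Im(S) = -0.2228 VAR.
Step 9 — Apparent power: |S| = 0.2228 VA.
Step 10 — Power factor: PF = P/|S| = 0.005503 (leading).

(a) P = 0.001226 W  (b) Q = -0.2228 VAR  (c) S = 0.2228 VA  (d) PF = 0.005503 (leading)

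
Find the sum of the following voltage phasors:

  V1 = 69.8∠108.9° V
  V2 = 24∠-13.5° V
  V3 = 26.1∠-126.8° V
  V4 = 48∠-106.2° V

Step 1 — Convert each phasor to rectangular form:
  V1 = 69.8·(cos(108.9°) + j·sin(108.9°)) = -22.61 + j66.04 V
  V2 = 24·(cos(-13.5°) + j·sin(-13.5°)) = 23.34 - j5.603 V
  V3 = 26.1·(cos(-126.8°) + j·sin(-126.8°)) = -15.63 - j20.9 V
  V4 = 48·(cos(-106.2°) + j·sin(-106.2°)) = -13.39 - j46.09 V
Step 2 — Sum components: V_total = -28.3 - j6.559 V.
Step 3 — Convert to polar: |V_total| = 29.05 V, ∠V_total = -167.0°.

V_total = 29.05∠-167.0° V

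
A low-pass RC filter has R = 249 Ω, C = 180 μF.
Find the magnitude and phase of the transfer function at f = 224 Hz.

Step 1 — Angular frequency: ω = 2π·224 = 1407 rad/s.
Step 2 — Transfer function: H(jω) = 1/(1 + jωRC).
Step 3 — Denominator: 1 + jωRC = 1 + j·1407·249·0.00018 = 1 + j63.08.
Step 4 — H = 0.0002512 - j0.01585.
Step 5 — Magnitude: |H| = 0.01585 (-36.0 dB); phase: φ = -89.1°.

|H| = 0.01585 (-36.0 dB), φ = -89.1°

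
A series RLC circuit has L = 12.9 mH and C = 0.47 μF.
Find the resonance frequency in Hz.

Step 1 — Resonance condition Im(Z)=0 gives ω₀ = 1/√(LC).
Step 2 — ω₀ = 1/√(0.0129·4.7e-07) = 1.284e+04 rad/s.
Step 3 — f₀ = ω₀/(2π) = 2044 Hz.

f₀ = 2044 Hz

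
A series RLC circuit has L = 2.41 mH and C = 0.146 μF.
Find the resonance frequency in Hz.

Step 1 — Resonance condition Im(Z)=0 gives ω₀ = 1/√(LC).
Step 2 — ω₀ = 1/√(0.00241·1.46e-07) = 5.331e+04 rad/s.
Step 3 — f₀ = ω₀/(2π) = 8485 Hz.

f₀ = 8485 Hz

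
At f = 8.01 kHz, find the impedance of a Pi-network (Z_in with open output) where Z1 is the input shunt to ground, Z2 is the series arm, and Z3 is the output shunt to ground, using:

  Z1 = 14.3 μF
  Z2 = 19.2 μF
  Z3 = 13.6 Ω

Step 1 — Angular frequency: ω = 2π·f = 2π·8010 = 5.033e+04 rad/s.
Step 2 — Component impedances:
  Z1: Z = 1/(jωC) = -j/(ω·C) = 0 - j1.389 Ω
  Z2: Z = 1/(jωC) = -j/(ω·C) = 0 - j1.035 Ω
  Z3: Z = R = 13.6 Ω
Step 3 — With open output, the series arm Z2 and the output shunt Z3 appear in series to ground: Z2 + Z3 = 13.6 - j1.035 Ω.
Step 4 — Parallel with input shunt Z1: Z_in = Z1 || (Z2 + Z3) = 0.1376 - j1.365 Ω = 1.372∠-84.2° Ω.

Z = 0.1376 - j1.365 Ω = 1.372∠-84.2° Ω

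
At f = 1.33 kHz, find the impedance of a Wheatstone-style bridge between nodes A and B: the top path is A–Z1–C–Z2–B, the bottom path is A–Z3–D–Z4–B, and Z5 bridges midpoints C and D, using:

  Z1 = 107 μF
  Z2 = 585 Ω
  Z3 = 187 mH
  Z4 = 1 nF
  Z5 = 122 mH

Step 1 — Angular frequency: ω = 2π·f = 2π·1330 = 8357 rad/s.
Step 2 — Component impedances:
  Z1: Z = 1/(jωC) = -j/(ω·C) = 0 - j1.118 Ω
  Z2: Z = R = 585 Ω
  Z3: Z = jωL = j·8357·0.187 = 0 + j1563 Ω
  Z4: Z = 1/(jωC) = -j/(ω·C) = 0 - j1.197e+05 Ω
  Z5: Z = jωL = j·8357·0.122 = 0 + j1020 Ω
Step 3 — Bridge requires nodal analysis (the Z5 bridge couples midpoints C and D, so the two paths cannot be reduced to a simple series/parallel combination). Setting node B to ground and injecting 1 A at node A, the 3-node admittance system at A, C, D solves to V_A = Z_AB = 585 - j3.993 Ω = 585∠-0.4° Ω.

Z = 585 - j3.993 Ω = 585∠-0.4° Ω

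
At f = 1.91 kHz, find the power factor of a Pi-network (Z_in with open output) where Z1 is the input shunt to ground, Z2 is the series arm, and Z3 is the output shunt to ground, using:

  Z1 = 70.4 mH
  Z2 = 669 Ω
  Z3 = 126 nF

Step 1 — Angular frequency: ω = 2π·f = 2π·1910 = 1.2e+04 rad/s.
Step 2 — Component impedances:
  Z1: Z = jωL = j·1.2e+04·0.0704 = 0 + j844.9 Ω
  Z2: Z = R = 669 Ω
  Z3: Z = 1/(jωC) = -j/(ω·C) = 0 - j661.3 Ω
Step 3 — With open output, the series arm Z2 and the output shunt Z3 appear in series to ground: Z2 + Z3 = 669 - j661.3 Ω.
Step 4 — Parallel with input shunt Z1: Z_in = Z1 || (Z2 + Z3) = 992.3 + j572.6 Ω = 1146∠30.0° Ω.
Step 5 — Power factor: PF = cos(φ) = Re(Z)/|Z| = 992.27/1145.7 = 0.8661.
Step 6 — Type: Im(Z) = 572.6 ⇒ lagging (phase φ = 30.0°).

PF = 0.8661 (lagging, φ = 30.0°)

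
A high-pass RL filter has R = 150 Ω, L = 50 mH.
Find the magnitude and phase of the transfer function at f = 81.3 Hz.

Step 1 — Angular frequency: ω = 2π·81.3 = 510.8 rad/s.
Step 2 — Transfer function: H(jω) = jωL/(R + jωL).
Step 3 — Numerator jωL = j·25.54; denominator R + jωL = 150 + j25.54.
Step 4 — H = 0.02818 + j0.1655.
Step 5 — Magnitude: |H| = 0.1679 (-15.5 dB); phase: φ = 80.3°.

|H| = 0.1679 (-15.5 dB), φ = 80.3°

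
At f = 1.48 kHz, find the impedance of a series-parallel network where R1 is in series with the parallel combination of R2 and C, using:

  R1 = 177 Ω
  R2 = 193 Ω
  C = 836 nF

Step 1 — Angular frequency: ω = 2π·f = 2π·1480 = 9299 rad/s.
Step 2 — Component impedances:
  R1: Z = R = 177 Ω
  R2: Z = R = 193 Ω
  C: Z = 1/(jωC) = -j/(ω·C) = 0 - j128.6 Ω
Step 3 — Parallel branch: R2 || C = 1/(1/R2 + 1/C) = 59.36 - j89.07 Ω.
Step 4 — Series with R1: Z_total = R1 + (R2 || C) = 236.4 - j89.07 Ω = 252.6∠-20.6° Ω.

Z = 236.4 - j89.07 Ω = 252.6∠-20.6° Ω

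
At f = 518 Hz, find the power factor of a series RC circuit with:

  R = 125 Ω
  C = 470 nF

Step 1 — Angular frequency: ω = 2π·f = 2π·518 = 3255 rad/s.
Step 2 — Component impedances:
  R: Z = R = 125 Ω
  C: Z = 1/(jωC) = -j/(ω·C) = 0 - j653.7 Ω
Step 3 — Series combination: Z_total = R + C = 125 - j653.7 Ω = 665.6∠-79.2° Ω.
Step 4 — Power factor: PF = cos(φ) = Re(Z)/|Z| = 125/665.6 = 0.1878.
Step 5 — Type: Im(Z) = -653.7 ⇒ leading (phase φ = -79.2°).

PF = 0.1878 (leading, φ = -79.2°)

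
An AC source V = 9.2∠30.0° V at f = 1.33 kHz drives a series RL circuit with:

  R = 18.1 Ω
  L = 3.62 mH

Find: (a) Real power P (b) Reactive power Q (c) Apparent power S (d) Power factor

Step 1 — Angular frequency: ω = 2π·f = 2π·1330 = 8357 rad/s.
Step 2 — Component impedances:
  R: Z = R = 18.1 Ω
  L: Z = jωL = j·8357·0.00362 = 0 + j30.25 Ω
Step 3 — Series combination: Z_total = R + L = 18.1 + j30.25 Ω = 35.25∠59.1° Ω.
Step 4 — Source phasor: V = 9.2∠30.0° V = 7.967 + j4.6 V.
Step 5 — Current: I = V / Z = 0.228 - j0.1269 A = 0.261∠-29.1° A.
Step 6 — Complex power: S = V·I* = 1.233 + j2.06 VA.
Step 7 — Real power: P = Re(S) = 1.233 W.
Step 8 — Reactive power: Q = Im(S) = 2.06 VAR.
Step 9 — Apparent power: |S| = 2.401 VA.
Step 10 — Power factor: PF = P/|S| = 0.5134 (lagging).

(a) P = 1.233 W  (b) Q = 2.06 VAR  (c) S = 2.401 VA  (d) PF = 0.5134 (lagging)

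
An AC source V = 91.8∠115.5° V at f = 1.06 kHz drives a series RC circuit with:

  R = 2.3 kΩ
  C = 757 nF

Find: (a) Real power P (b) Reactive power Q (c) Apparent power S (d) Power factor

Step 1 — Angular frequency: ω = 2π·f = 2π·1060 = 6660 rad/s.
Step 2 — Component impedances:
  R: Z = R = 2300 Ω
  C: Z = 1/(jωC) = -j/(ω·C) = 0 - j198.3 Ω
Step 3 — Series combination: Z_total = R + C = 2300 - j198.3 Ω = 2309∠-4.9° Ω.
Step 4 — Source phasor: V = 91.8∠115.5° V = -39.52 + j82.86 V.
Step 5 — Current: I = V / Z = -0.02014 + j0.03429 A = 0.03977∠120.4° A.
Step 6 — Complex power: S = V·I* = 3.637 - j0.3136 VA.
Step 7 — Real power: P = Re(S) = 3.637 W.
Step 8 — Reactive power: Q = Im(S) = -0.3136 VAR.
Step 9 — Apparent power: |S| = 3.65 VA.
Step 10 — Power factor: PF = P/|S| = 0.9963 (leading).

(a) P = 3.637 W  (b) Q = -0.3136 VAR  (c) S = 3.65 VA  (d) PF = 0.9963 (leading)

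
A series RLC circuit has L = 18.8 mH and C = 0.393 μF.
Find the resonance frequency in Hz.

Step 1 — Resonance condition Im(Z)=0 gives ω₀ = 1/√(LC).
Step 2 — ω₀ = 1/√(0.0188·3.93e-07) = 1.163e+04 rad/s.
Step 3 — f₀ = ω₀/(2π) = 1852 Hz.

f₀ = 1852 Hz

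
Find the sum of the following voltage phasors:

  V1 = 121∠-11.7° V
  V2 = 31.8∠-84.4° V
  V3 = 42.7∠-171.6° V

Step 1 — Convert each phasor to rectangular form:
  V1 = 121·(cos(-11.7°) + j·sin(-11.7°)) = 118.5 - j24.54 V
  V2 = 31.8·(cos(-84.4°) + j·sin(-84.4°)) = 3.103 - j31.65 V
  V3 = 42.7·(cos(-171.6°) + j·sin(-171.6°)) = -42.24 - j6.238 V
Step 2 — Sum components: V_total = 79.35 - j62.42 V.
Step 3 — Convert to polar: |V_total| = 101 V, ∠V_total = -38.2°.

V_total = 101∠-38.2° V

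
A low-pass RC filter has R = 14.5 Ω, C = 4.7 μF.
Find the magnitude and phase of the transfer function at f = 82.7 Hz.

Step 1 — Angular frequency: ω = 2π·82.7 = 519.6 rad/s.
Step 2 — Transfer function: H(jω) = 1/(1 + jωRC).
Step 3 — Denominator: 1 + jωRC = 1 + j·519.6·14.5·4.7e-06 = 1 + j0.03541.
Step 4 — H = 0.9987 - j0.03537.
Step 5 — Magnitude: |H| = 0.9994 (-0.0 dB); phase: φ = -2.0°.

|H| = 0.9994 (-0.0 dB), φ = -2.0°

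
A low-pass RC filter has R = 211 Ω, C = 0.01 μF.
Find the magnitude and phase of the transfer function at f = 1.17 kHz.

Step 1 — Angular frequency: ω = 2π·1170 = 7351 rad/s.
Step 2 — Transfer function: H(jω) = 1/(1 + jωRC).
Step 3 — Denominator: 1 + jωRC = 1 + j·7351·211·1e-08 = 1 + j0.01551.
Step 4 — H = 0.9998 - j0.01551.
Step 5 — Magnitude: |H| = 0.9999 (-0.0 dB); phase: φ = -0.9°.

|H| = 0.9999 (-0.0 dB), φ = -0.9°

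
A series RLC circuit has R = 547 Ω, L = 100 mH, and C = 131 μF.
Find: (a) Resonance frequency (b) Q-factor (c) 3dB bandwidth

Step 1 — Resonance condition Im(Z)=0 gives ω₀ = 1/√(LC).
Step 2 — ω₀ = 1/√(0.1·0.000131) = 276.3 rad/s.
Step 3 — f₀ = ω₀/(2π) = 43.97 Hz.
Step 4 — Series Q: Q = ω₀L/R = 276.3·0.1/547 = 0.05051.
Step 5 — 3dB bandwidth: Δω = ω₀/Q = 5470 rad/s; BW = Δω/(2π) = 870.6 Hz.

(a) f₀ = 43.97 Hz  (b) Q = 0.05051  (c) BW = 870.6 Hz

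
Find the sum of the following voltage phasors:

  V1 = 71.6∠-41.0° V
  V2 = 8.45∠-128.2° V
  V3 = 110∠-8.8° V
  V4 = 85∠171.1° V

Step 1 — Convert each phasor to rectangular form:
  V1 = 71.6·(cos(-41.0°) + j·sin(-41.0°)) = 54.04 - j46.97 V
  V2 = 8.45·(cos(-128.2°) + j·sin(-128.2°)) = -5.226 - j6.64 V
  V3 = 110·(cos(-8.8°) + j·sin(-8.8°)) = 108.7 - j16.83 V
  V4 = 85·(cos(171.1°) + j·sin(171.1°)) = -83.98 + j13.15 V
Step 2 — Sum components: V_total = 73.54 - j57.29 V.
Step 3 — Convert to polar: |V_total| = 93.22 V, ∠V_total = -37.9°.

V_total = 93.22∠-37.9° V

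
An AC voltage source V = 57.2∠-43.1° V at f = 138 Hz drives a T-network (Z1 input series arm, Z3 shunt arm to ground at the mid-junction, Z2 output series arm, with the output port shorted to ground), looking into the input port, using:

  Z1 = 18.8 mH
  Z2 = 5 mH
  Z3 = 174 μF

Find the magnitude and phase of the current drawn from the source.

Step 1 — Angular frequency: ω = 2π·f = 2π·138 = 867.1 rad/s.
Step 2 — Component impedances:
  Z1: Z = jωL = j·867.1·0.0188 = 0 + j16.3 Ω
  Z2: Z = jωL = j·867.1·0.005 = 0 + j4.335 Ω
  Z3: Z = 1/(jωC) = -j/(ω·C) = 0 - j6.628 Ω
Step 3 — With the output port shorted to ground, the output series arm Z2 runs from the junction to ground; the shunt arm Z3 also runs from the junction to ground. They appear in parallel: Z3 || Z2 = 0 + j12.53 Ω.
Step 4 — Series with input arm Z1: Z_in = Z1 + (Z3 || Z2) = 0 + j28.83 Ω = 28.83∠90.0° Ω.
Step 5 — Source phasor: V = 57.2∠-43.1° V = 41.77 - j39.08 V.
Step 6 — Ohm's law: I = V / Z_total = (41.77 - j39.08) / (0 + j28.83) = -1.355 - j1.448 A.
Step 7 — Convert to polar: |I| = 1.984 A, ∠I = -133.1°.

I = 1.984∠-133.1° A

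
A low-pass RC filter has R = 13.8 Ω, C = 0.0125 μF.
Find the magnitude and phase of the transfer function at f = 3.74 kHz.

Step 1 — Angular frequency: ω = 2π·3740 = 2.35e+04 rad/s.
Step 2 — Transfer function: H(jω) = 1/(1 + jωRC).
Step 3 — Denominator: 1 + jωRC = 1 + j·2.35e+04·13.8·1.25e-08 = 1 + j0.004054.
Step 4 — H = 1 - j0.004054.
Step 5 — Magnitude: |H| = 1 (-0.0 dB); phase: φ = -0.2°.

|H| = 1 (-0.0 dB), φ = -0.2°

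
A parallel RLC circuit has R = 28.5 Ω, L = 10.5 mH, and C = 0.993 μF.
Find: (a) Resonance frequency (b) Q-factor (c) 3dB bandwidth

Step 1 — Resonance: ω₀ = 1/√(LC) = 1/√(0.0105·9.93e-07) = 9793 rad/s.
Step 2 — f₀ = ω₀/(2π) = 1559 Hz.
Step 3 — Parallel Q: Q = R/(ω₀L) = 28.5/(9793·0.0105) = 0.2772.
Step 4 — Bandwidth: Δω = ω₀/Q = 3.534e+04 rad/s; BW = Δω/(2π) = 5624 Hz.

(a) f₀ = 1559 Hz  (b) Q = 0.2772  (c) BW = 5624 Hz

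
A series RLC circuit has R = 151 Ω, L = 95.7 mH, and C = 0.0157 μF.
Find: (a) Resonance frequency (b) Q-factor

Step 1 — Resonance condition Im(Z)=0 gives ω₀ = 1/√(LC).
Step 2 — ω₀ = 1/√(0.0957·1.57e-08) = 2.58e+04 rad/s.
Step 3 — f₀ = ω₀/(2π) = 4106 Hz.
Step 4 — Series Q: Q = ω₀L/R = 2.58e+04·0.0957/151 = 16.35.

(a) f₀ = 4106 Hz  (b) Q = 16.35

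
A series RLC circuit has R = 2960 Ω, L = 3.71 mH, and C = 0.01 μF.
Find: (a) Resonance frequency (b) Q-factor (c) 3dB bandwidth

Step 1 — Resonance: ω₀ = 1/√(LC) = 1/√(0.00371·1e-08) = 1.642e+05 rad/s.
Step 2 — f₀ = ω₀/(2π) = 2.613e+04 Hz.
Step 3 — Series Q: Q = ω₀L/R = 1.642e+05·0.00371/2960 = 0.2058.
Step 4 — Bandwidth: Δω = ω₀/Q = 7.978e+05 rad/s; BW = Δω/(2π) = 1.27e+05 Hz.

(a) f₀ = 2.613e+04 Hz  (b) Q = 0.2058  (c) BW = 1.27e+05 Hz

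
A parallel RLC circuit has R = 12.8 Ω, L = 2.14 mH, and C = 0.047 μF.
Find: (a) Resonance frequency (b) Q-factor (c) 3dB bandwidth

Step 1 — Resonance: ω₀ = 1/√(LC) = 1/√(0.00214·4.7e-08) = 9.971e+04 rad/s.
Step 2 — f₀ = ω₀/(2π) = 1.587e+04 Hz.
Step 3 — Parallel Q: Q = R/(ω₀L) = 12.8/(9.971e+04·0.00214) = 0.05999.
Step 4 — Bandwidth: Δω = ω₀/Q = 1.662e+06 rad/s; BW = Δω/(2π) = 2.646e+05 Hz.

(a) f₀ = 1.587e+04 Hz  (b) Q = 0.05999  (c) BW = 2.646e+05 Hz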